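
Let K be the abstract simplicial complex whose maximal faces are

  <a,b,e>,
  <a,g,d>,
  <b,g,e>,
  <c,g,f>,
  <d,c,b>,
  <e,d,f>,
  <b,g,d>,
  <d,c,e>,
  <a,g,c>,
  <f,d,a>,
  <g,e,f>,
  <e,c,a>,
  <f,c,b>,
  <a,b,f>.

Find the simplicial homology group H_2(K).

Take the total order a < b < c < d < e < f < g on the vertex set. Then K (dimension 2) consists of the simplices:

  0-simplices (7): a, b, c, d, e, f, g
  1-simplices (21): ab, ac, ad, ae, af, ag, bc, bd, be, bf, bg, cd, ce, cf, cg, de, df, dg, ef, eg, fg
  2-simplices (14): abe, abf, ace, acg, adf, adg, bcd, bcf, bdg, beg, cde, cfg, def, efg

so the chain groups are C_0 ≅ Z^7, C_1 ≅ Z^21, C_2 ≅ Z^14.

∂_1: C_1 → C_0 sends each edge [p,q] (with p < q) to q − p. For instance
  ∂bg = g − b.
As a 7×21 matrix over Z this has rank 6, with invariant factors (1,1,1,1,1,1).

The boundary map ∂_2: C_2 → C_1 sends each 2-simplex [p,q,r] to [q,r] − [p,r] + [p,q]. For instance
  ∂acg = cg − ag + ac,
  ∂bcf = cf − bf + bc.
The resulting 21×14 matrix has rank 13, and its Smith normal form has invariant factors (1,1,1,1,1,1,1,1,1,1,1,1,1).

Computing H_k = (kernel of ∂_k) / (image of ∂_{k+1}):

  H_2: rank ker ∂_2 − rank ∂_3 = (14 − 13) − 0 = 1, and there is no ∂_3, so H_2 = Z.

H_2 = Z.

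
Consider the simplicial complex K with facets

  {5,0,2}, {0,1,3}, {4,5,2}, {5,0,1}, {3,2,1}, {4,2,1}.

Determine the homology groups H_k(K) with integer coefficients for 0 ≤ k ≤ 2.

Order the vertices as 0 < 1 < 2 < 3 < 4 < 5. Listing each simplex with vertices in this order, K has dimension 2 with simplices:

  0-simplices (6): [0], [1], [2], [3], [4], [5]
  1-simplices (12): [0,1], [0,2], [0,3], [0,5], [1,2], [1,3], [1,4], [1,5], [2,3], [2,4], [2,5], [4,5]
  2-simplices (6): [0,1,3], [0,1,5], [0,2,5], [1,2,3], [1,2,4], [2,4,5]

so the chain groups are C_0 ≅ Z^6, C_1 ≅ Z^12, C_2 ≅ Z^6.

Boundary ∂_1: C_1 → C_0 sends each edge [p,q] (with p < q) to q − p.
As a 6×12 matrix over Z this has rank 5, with invariant factors (1,1,1,1,1).

∂_2: C_2 → C_1 maps a triangle to the signed sum of its edges. For instance
  ∂[0,1,3] = [1,3] − [0,3] + [0,1],
  ∂[0,1,5] = [1,5] − [0,5] + [0,1].
The 12×6 boundary matrix has rank 6 and Smith normal form diag(1,1,1,1,1,1).

Reading off H_k = ker ∂_k / im ∂_{k+1}:

  H_0: rank C_0 − rank ∂_1 = 6 − 5 = 1, and the invariant factors of ∂_1 are all 1, so H_0 = Z.
  H_1: rank ker ∂_1 − rank ∂_2 = (12 − 5) − 6 = 1, and the invariant factors of ∂_2 are all 1, so H_1 = Z.
  H_2: rank ker ∂_2 − rank ∂_3 = (6 − 6) − 0 = 0, and there is no ∂_3, so H_2 = 0.

H_0 = Z,  H_1 = Z,  H_2 = 0.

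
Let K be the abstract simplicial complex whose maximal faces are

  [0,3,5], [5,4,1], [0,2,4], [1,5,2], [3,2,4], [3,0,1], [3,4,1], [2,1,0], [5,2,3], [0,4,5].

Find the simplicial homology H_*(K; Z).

H_0 = Z,  H_1 = Z/2Z,  H_2 = 0.

Fix the vertex order 0 < 1 < 2 < 3 < 4 < 5 and write every simplex with vertices in increasing order. Then dim K = 2 and the simplices of K are:

  0-simplices (6): [0], [1], [2], [3], [4], [5]
  1-simplices (15): [0,1], [0,2], [0,3], [0,4], [0,5], [1,2], [1,3], [1,4], [1,5], [2,3], [2,4], [2,5], [3,4], [3,5], [4,5]
  2-simplices (10): [0,1,2], [0,1,3], [0,2,4], [0,3,5], [0,4,5], [1,2,5], [1,3,4], [1,4,5], [2,3,4], [2,3,5]

so the chain groups are C_0 ≅ Z^6, C_1 ≅ Z^15, C_2 ≅ Z^10.

Boundary ∂_1: C_1 → C_0 sends each edge [p,q] (with p < q) to q − p. For instance
  ∂[1,4] = [4] − [1].
As a 6×15 matrix over Z this has rank 5, with invariant factors (1,1,1,1,1).

The boundary map ∂_2: C_2 → C_1 acts by ∂[p,q,r] = [q,r] − [p,r] + [p,q]. For instance
  ∂[2,3,5] = [3,5] − [2,5] + [2,3],
  ∂[0,1,2] = [1,2] − [0,2] + [0,1].
As a 15×10 matrix over Z this has rank 10, with invariant factors (1,1,1,1,1,1,1,1,1,2).

Reading off H_k = ker ∂_k / im ∂_{k+1}:

  H_0: rank C_0 − rank ∂_1 = 6 − 5 = 1, and the invariant factors of ∂_1 are all 1, so H_0 ≅ Z.
  H_1: rank ker ∂_1 − rank ∂_2 = (15 − 5) − 10 = 0, and ∂_2 has invariant factor 2 > 1, so H_1 ≅ Z/2Z.
  H_2: rank ker ∂_2 − rank ∂_3 = (10 − 10) − 0 = 0, and there is no ∂_3, so H_2 ≅ 0.

(K is a triangulation of the real projective plane RP^2.)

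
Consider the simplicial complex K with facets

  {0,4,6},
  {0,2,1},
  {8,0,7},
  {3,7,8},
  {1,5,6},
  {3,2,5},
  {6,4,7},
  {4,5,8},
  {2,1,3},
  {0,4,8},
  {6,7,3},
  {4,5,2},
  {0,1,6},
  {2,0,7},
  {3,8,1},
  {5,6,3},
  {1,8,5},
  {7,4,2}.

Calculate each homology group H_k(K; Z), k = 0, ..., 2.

Fix the vertex order 0 < 1 < 2 < 3 < 4 < 5 < 6 < 7 < 8 and write every simplex with vertices in increasing order. Then dim K = 2 and the simplices of K are:

  0-simplices (9): [0], [1], [2], [3], [4], [5], [6], [7], [8]
  1-simplices (27): (27 of them)
  2-simplices (18): [0,1,2], [0,1,6], [0,2,7], [0,4,6], [0,4,8], [0,7,8], [1,2,3], [1,3,8], [1,5,6], [1,5,8], [2,3,5], [2,4,5], [2,4,7], [3,5,6], [3,6,7], [3,7,8], [4,5,8], [4,6,7]

Hence C_0 ≅ Z^9, C_1 ≅ Z^27, C_2 ≅ Z^18.

∂_1: C_1 → C_0 sends each edge [p,q] (with p < q) to q − p.
As a 9×27 matrix over Z this has rank 8, with invariant factors (1,1,1,1,1,1,1,1).

Boundary ∂_2: C_2 → C_1 acts by ∂[p,q,r] = [q,r] − [p,r] + [p,q]. For instance
  ∂[3,7,8] = [7,8] − [3,8] + [3,7],
  ∂[0,1,6] = [1,6] − [0,6] + [0,1].
The 27×18 boundary matrix has rank 18 and Smith normal form diag(1,1,1,1,1,1,1,1,1,1,1,1,1,1,1,1,1,2).

Reading off H_k = ker ∂_k / im ∂_{k+1}:

  H_0: rank C_0 − rank ∂_1 = 9 − 8 = 1, and the invariant factors of ∂_1 are all 1, so H_0 ≅ Z.
  H_1: rank ker ∂_1 − rank ∂_2 = (27 − 8) − 18 = 1, and ∂_2 has invariant factor 2 > 1, so H_1 ≅ Z ⊕ Z_2.
  H_2: rank ker ∂_2 − rank ∂_3 = (18 − 18) − 0 = 0, and there is no ∂_3, so H_2 ≅ 0.

As a check, the Euler characteristic is 9 − 27 + 18 = 0, which agrees with 1 − 1 + 0 = 0.

H_0 = Z,  H_1 = Z ⊕ Z_2,  H_2 = 0.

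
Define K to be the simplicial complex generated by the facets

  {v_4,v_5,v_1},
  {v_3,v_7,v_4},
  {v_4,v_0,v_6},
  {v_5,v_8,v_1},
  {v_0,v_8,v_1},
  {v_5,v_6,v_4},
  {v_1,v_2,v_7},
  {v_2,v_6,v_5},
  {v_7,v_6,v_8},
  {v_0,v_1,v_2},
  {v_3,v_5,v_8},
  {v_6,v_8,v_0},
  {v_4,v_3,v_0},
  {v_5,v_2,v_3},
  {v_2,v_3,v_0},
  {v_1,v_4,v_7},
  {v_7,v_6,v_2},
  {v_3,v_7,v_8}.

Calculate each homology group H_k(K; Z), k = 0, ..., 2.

H_0 = Z,  H_1 = Z^2,  H_2 = Z.

Fix the vertex order v_0 < v_1 < v_2 < v_3 < v_4 < v_5 < v_6 < v_7 < v_8 and write every simplex with vertices in increasing order. Then dim K = 2 and the simplices of K are:

  0-simplices (9): [v_0], [v_1], [v_2], [v_3], [v_4], [v_5], [v_6], [v_7], [v_8]
  1-simplices (27): (27 of them)
  2-simplices (18): (18 of them)

Hence C_0 ≅ Z^9, C_1 ≅ Z^27, C_2 ≅ Z^18.

Boundary ∂_1: C_1 → C_0 maps an edge to its endpoints' difference, ∂[p,q] = q − p.
This gives a 9×27 integer matrix of rank 8; reducing to Smith normal form yields diagonal entries (1,1,1,1,1,1,1,1).

The boundary map ∂_2: C_2 → C_1 acts by ∂[p,q,r] = [q,r] − [p,r] + [p,q]. For instance
  ∂[v_4,v_5,v_6] = [v_5,v_6] − [v_4,v_6] + [v_4,v_5],
  ∂[v_0,v_2,v_3] = [v_2,v_3] − [v_0,v_3] + [v_0,v_2].
The 27×18 boundary matrix has rank 17 and Smith normal form diag(1,1,1,1,1,1,1,1,1,1,1,1,1,1,1,1,1).

Now H_k = ker ∂_k / im ∂_{k+1}, so:

  H_0: rank C_0 − rank ∂_1 = 9 − 8 = 1, and the invariant factors of ∂_1 are all 1, so H_0 ≅ Z.
  H_1: rank ker ∂_1 − rank ∂_2 = (27 − 8) − 17 = 2, and the invariant factors of ∂_2 are all 1, so H_1 ≅ Z^2.
  H_2: rank ker ∂_2 − rank ∂_3 = (18 − 17) − 0 = 1, and there is no ∂_3, so H_2 ≅ Z.

As a check, the Euler characteristic is 9 − 27 + 18 = 0, which agrees with 1 − 2 + 1 = 0.
(K is a triangulation of the torus T^2.)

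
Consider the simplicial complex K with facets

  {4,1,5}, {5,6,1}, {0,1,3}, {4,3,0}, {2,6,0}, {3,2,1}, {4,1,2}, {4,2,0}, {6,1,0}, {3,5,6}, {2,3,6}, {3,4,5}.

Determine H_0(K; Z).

H_0 ≅ Z.

Fix the vertex order 0 < 1 < 2 < 3 < 4 < 5 < 6 and write every simplex with vertices in increasing order. Then dim K = 2 and the simplices of K are:

  0-simplices (7): [0], [1], [2], [3], [4], [5], [6]
  1-simplices (18): [0,1], [0,2], [0,3], [0,4], [0,6], [1,2], [1,3], [1,4], [1,5], [1,6], [2,3], [2,4], [2,6], [3,4], [3,5], [3,6], [4,5], [5,6]
  2-simplices (12): [0,1,3], [0,1,6], [0,2,4], [0,2,6], [0,3,4], [1,2,3], [1,2,4], [1,4,5], [1,5,6], [2,3,6], [3,4,5], [3,5,6]

so the chain groups are C_0 ≅ Z^7, C_1 ≅ Z^18, C_2 ≅ Z^12.

∂_1: C_1 → C_0 maps an edge to its endpoints' difference, ∂[p,q] = q − p. For instance
  ∂[2,3] = [3] − [2].
As a 7×18 matrix over Z this has rank 6, with invariant factors (1,1,1,1,1,1).

The boundary map ∂_2: C_2 → C_1 sends each 2-simplex [p,q,r] to [q,r] − [p,r] + [p,q]. For instance
  ∂[1,5,6] = [5,6] − [1,6] + [1,5],
  ∂[3,5,6] = [5,6] − [3,6] + [3,5].
The resulting 18×12 matrix has rank 12, and its Smith normal form has invariant factors (1,1,1,1,1,1,1,1,1,1,1,2).

From H_k ≅ ker(∂_k) / im(∂_{k+1}) we obtain:

  H_0: rank C_0 − rank ∂_1 = 7 − 6 = 1, and the invariant factors of ∂_1 are all 1, so H_0 ≅ Z.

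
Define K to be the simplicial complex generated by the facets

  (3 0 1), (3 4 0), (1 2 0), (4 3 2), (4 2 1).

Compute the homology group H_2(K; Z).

Order the vertices as 0 < 1 < 2 < 3 < 4. Listing each simplex with vertices in this order, K has dimension 2 with simplices:

  0-simplices (5): [0], [1], [2], [3], [4]
  1-simplices (10): [0,1], [0,2], [0,3], [0,4], [1,2], [1,3], [1,4], [2,3], [2,4], [3,4]
  2-simplices (5): [0,1,2], [0,1,3], [0,3,4], [1,2,4], [2,3,4]

giving chain groups C_0 ≅ Z^5, C_1 ≅ Z^10, C_2 ≅ Z^5.

∂_1: C_1 → C_0 is given by ∂[p,q] = [q] − [p]. For instance
  ∂[0,1] = [1] − [0].
The resulting 5×10 matrix has rank 4, and its Smith normal form has invariant factors (1,1,1,1).

∂_2: C_2 → C_1 maps a triangle to the signed sum of its edges. For instance
  ∂[2,3,4] = [3,4] − [2,4] + [2,3],
  ∂[0,3,4] = [3,4] − [0,4] + [0,3].
As a 10×5 matrix over Z this has rank 5, with invariant factors (1,1,1,1,1).

Computing H_k = (kernel of ∂_k) / (image of ∂_{k+1}):

  H_2: rank ker ∂_2 − rank ∂_3 = (5 − 5) − 0 = 0, and there is no ∂_3, so H_2 = 0.

(K is a triangulation of the Möbius band.)

H_2 = 0.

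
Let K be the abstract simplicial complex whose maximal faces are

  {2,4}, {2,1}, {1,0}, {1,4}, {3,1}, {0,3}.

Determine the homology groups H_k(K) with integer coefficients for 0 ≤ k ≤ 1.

H_0 = Z,  H_1 = Z^2.

We work with the vertex ordering 0 < 1 < 2 < 3 < 4. The simplices of K, each written with vertices in increasing order, are:

  0-simplices (5): [0], [1], [2], [3], [4]
  1-simplices (6): [0,1], [0,3], [1,2], [1,3], [1,4], [2,4]

giving chain groups C_0 ≅ Z^5, C_1 ≅ Z^6.

The boundary map ∂_1: C_1 → C_0 is given by ∂[p,q] = [q] − [p].
This gives a 5×6 integer matrix of rank 4; reducing to Smith normal form yields diagonal entries (1,1,1,1).

Now H_k = ker ∂_k / im ∂_{k+1}, so:

  H_0: rank C_0 − rank ∂_1 = 5 − 4 = 1, and the invariant factors of ∂_1 are all 1, so H_0 ≅ Z.
  H_1: rank ker ∂_1 − rank ∂_2 = (6 − 4) − 0 = 2, and there is no ∂_2, so H_1 ≅ Z^2.

As a check, the Euler characteristic is 5 − 6 = -1, which agrees with 1 − 2 = -1.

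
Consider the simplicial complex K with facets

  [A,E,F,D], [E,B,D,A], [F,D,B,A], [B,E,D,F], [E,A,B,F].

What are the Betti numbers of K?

Fix the vertex order A < B < D < E < F and write every simplex with vertices in increasing order. Then dim K = 3 and the simplices of K are:

  0-simplices (5): A, B, D, E, F
  1-simplices (10): AB, AD, AE, AF, BD, BE, BF, DE, DF, EF
  2-simplices (10): ABD, ABE, ABF, ADE, ADF, AEF, BDE, BDF, BEF, DEF
  3-simplices (5): ABDE, ABDF, ABEF, ADEF, BDEF

so the chain groups are C_0 ≅ Z^5, C_1 ≅ Z^10, C_2 ≅ Z^10, C_3 ≅ Z^5.

∂_1: C_1 → C_0 maps an edge to its endpoints' difference, ∂[p,q] = q − p. For instance
  ∂BD = D − B.
The 5×10 boundary matrix has rank 4 and Smith normal form diag(1,1,1,1).

Boundary ∂_2: C_2 → C_1 maps a triangle to the signed sum of its edges. For instance
  ∂BEF = EF − BF + BE,
  ∂ADF = DF − AF + AD.
This gives a 10×10 integer matrix of rank 6; reducing to Smith normal form yields diagonal entries (1,1,1,1,1,1).

∂_3: C_3 → C_2 sends each 3-simplex σ to the alternating sum Σ_i (−1)^i (σ with its i-th vertex removed). For instance
  ∂ABEF = BEF − AEF + ABF − ABE,
  ∂ABDE = BDE − ADE + ABE − ABD.
The resulting 10×5 matrix has rank 4, and its Smith normal form has invariant factors (1,1,1,1).

Reading off H_k = ker ∂_k / im ∂_{k+1}:

  H_0: rank C_0 − rank ∂_1 = 5 − 4 = 1, and the invariant factors of ∂_1 are all 1, so H_0 ≅ Z.
  H_1: rank ker ∂_1 − rank ∂_2 = (10 − 4) − 6 = 0, and the invariant factors of ∂_2 are all 1, so H_1 ≅ 0.
  H_2: rank ker ∂_2 − rank ∂_3 = (10 − 6) − 4 = 0, and the invariant factors of ∂_3 are all 1, so H_2 ≅ 0.
  H_3: rank ker ∂_3 − rank ∂_4 = (5 − 4) − 0 = 1, and there is no ∂_4, so H_3 ≅ Z.

Hence the Betti numbers are b_0 = 1, b_1 = 0, b_2 = 0, b_3 = 1.

b_0 = 1, b_1 = 0, b_2 = 0, b_3 = 1.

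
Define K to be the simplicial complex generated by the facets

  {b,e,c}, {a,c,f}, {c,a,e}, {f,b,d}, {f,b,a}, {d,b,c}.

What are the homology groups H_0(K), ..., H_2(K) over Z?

Take the total order a < b < c < d < e < f on the vertex set. Then K (dimension 2) consists of the simplices:

  0-simplices (6): a, b, c, d, e, f
  1-simplices (12): ab, ac, ae, af, bc, bd, be, bf, cd, ce, cf, df
  2-simplices (6): abf, ace, acf, bcd, bce, bdf

giving chain groups C_0 ≅ Z^6, C_1 ≅ Z^12, C_2 ≅ Z^6.

The boundary map ∂_1: C_1 → C_0 is given by ∂[p,q] = [q] − [p].
The resulting 6×12 matrix has rank 5, and its Smith normal form has invariant factors (1,1,1,1,1).

Boundary ∂_2: C_2 → C_1 maps a triangle to the signed sum of its edges. For instance
  ∂bdf = df − bf + bd,
  ∂abf = bf − af + ab.
As a 12×6 matrix over Z this has rank 6, with invariant factors (1,1,1,1,1,1).

From H_k ≅ ker(∂_k) / im(∂_{k+1}) we obtain:

  H_0: rank C_0 − rank ∂_1 = 6 − 5 = 1, and the invariant factors of ∂_1 are all 1, so H_0 ≅ Z.
  H_1: rank ker ∂_1 − rank ∂_2 = (12 − 5) − 6 = 1, and the invariant factors of ∂_2 are all 1, so H_1 ≅ Z.
  H_2: rank ker ∂_2 − rank ∂_3 = (6 − 6) − 0 = 0, and there is no ∂_3, so H_2 ≅ 0.

H_0 = Z,  H_1 = Z,  H_2 = 0.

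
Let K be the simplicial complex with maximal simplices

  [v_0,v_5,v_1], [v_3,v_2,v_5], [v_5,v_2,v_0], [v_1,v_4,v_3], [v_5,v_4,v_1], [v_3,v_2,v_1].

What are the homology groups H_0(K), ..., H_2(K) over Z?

H_0 ≅ Z,  H_1 ≅ Z,  H_2 = 0.

Take the total order v_0 < v_1 < v_2 < v_3 < v_4 < v_5 on the vertex set. Then K (dimension 2) consists of the simplices:

  0-simplices (6): [v_0], [v_1], [v_2], [v_3], [v_4], [v_5]
  1-simplices (12): [v_0,v_1], [v_0,v_2], [v_0,v_5], [v_1,v_2], [v_1,v_3], [v_1,v_4], [v_1,v_5], [v_2,v_3], [v_2,v_5], [v_3,v_4], [v_3,v_5], [v_4,v_5]
  2-simplices (6): [v_0,v_1,v_5], [v_0,v_2,v_5], [v_1,v_2,v_3], [v_1,v_3,v_4], [v_1,v_4,v_5], [v_2,v_3,v_5]

so the chain groups are C_0 ≅ Z^6, C_1 ≅ Z^12, C_2 ≅ Z^6.

∂_1: C_1 → C_0 is given by ∂[p,q] = [q] − [p]. For instance
  ∂[v_0,v_1] = [v_1] − [v_0].
The 6×12 boundary matrix has rank 5 and Smith normal form diag(1,1,1,1,1).

The boundary map ∂_2: C_2 → C_1 acts by ∂[p,q,r] = [q,r] − [p,r] + [p,q]. For instance
  ∂[v_0,v_1,v_5] = [v_1,v_5] − [v_0,v_5] + [v_0,v_1],
  ∂[v_2,v_3,v_5] = [v_3,v_5] − [v_2,v_5] + [v_2,v_3].
The resulting 12×6 matrix has rank 6, and its Smith normal form has invariant factors (1,1,1,1,1,1).

From H_k ≅ ker(∂_k) / im(∂_{k+1}) we obtain:

  H_0: rank C_0 − rank ∂_1 = 6 − 5 = 1, and the invariant factors of ∂_1 are all 1, so H_0 ≅ Z.
  H_1: rank ker ∂_1 − rank ∂_2 = (12 − 5) − 6 = 1, and the invariant factors of ∂_2 are all 1, so H_1 ≅ Z.
  H_2: rank ker ∂_2 − rank ∂_3 = (6 − 6) − 0 = 0, and there is no ∂_3, so H_2 ≅ 0.

(K is a triangulation of the cylinder S^1 x I.)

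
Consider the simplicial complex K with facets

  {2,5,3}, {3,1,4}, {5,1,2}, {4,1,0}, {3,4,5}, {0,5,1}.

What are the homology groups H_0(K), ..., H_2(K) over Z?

H_0 = Z,  H_1 = Z,  H_2 = 0.

Take the total order 0 < 1 < 2 < 3 < 4 < 5 on the vertex set. Then K (dimension 2) consists of the simplices:

  0-simplices (6): [0], [1], [2], [3], [4], [5]
  1-simplices (12): [0,1], [0,4], [0,5], [1,2], [1,3], [1,4], [1,5], [2,3], [2,5], [3,4], [3,5], [4,5]
  2-simplices (6): [0,1,4], [0,1,5], [1,2,5], [1,3,4], [2,3,5], [3,4,5]

Hence C_0 ≅ Z^6, C_1 ≅ Z^12, C_2 ≅ Z^6.

∂_1: C_1 → C_0 sends each edge [p,q] (with p < q) to q − p. For instance
  ∂[1,5] = [5] − [1].
The 6×12 boundary matrix has rank 5 and Smith normal form diag(1,1,1,1,1).

Boundary ∂_2: C_2 → C_1 maps a triangle to the signed sum of its edges. For instance
  ∂[1,3,4] = [3,4] − [1,4] + [1,3],
  ∂[0,1,5] = [1,5] − [0,5] + [0,1].
The resulting 12×6 matrix has rank 6, and its Smith normal form has invariant factors (1,1,1,1,1,1).

From H_k ≅ ker(∂_k) / im(∂_{k+1}) we obtain:

  H_0: rank C_0 − rank ∂_1 = 6 − 5 = 1, and the invariant factors of ∂_1 are all 1, so H_0 = Z.
  H_1: rank ker ∂_1 − rank ∂_2 = (12 − 5) − 6 = 1, and the invariant factors of ∂_2 are all 1, so H_1 = Z.
  H_2: rank ker ∂_2 − rank ∂_3 = (6 − 6) − 0 = 0, and there is no ∂_3, so H_2 = 0.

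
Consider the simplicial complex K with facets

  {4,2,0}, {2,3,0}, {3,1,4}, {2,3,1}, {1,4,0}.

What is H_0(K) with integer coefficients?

Fix the vertex order 0 < 1 < 2 < 3 < 4 and write every simplex with vertices in increasing order. Then dim K = 2 and the simplices of K are:

  0-simplices (5): [0], [1], [2], [3], [4]
  1-simplices (10): [0,1], [0,2], [0,3], [0,4], [1,2], [1,3], [1,4], [2,3], [2,4], [3,4]
  2-simplices (5): [0,1,4], [0,2,3], [0,2,4], [1,2,3], [1,3,4]

so the chain groups are C_0 ≅ Z^5, C_1 ≅ Z^10, C_2 ≅ Z^5.

∂_1: C_1 → C_0 maps an edge to its endpoints' difference, ∂[p,q] = q − p.
The 5×10 boundary matrix has rank 4 and Smith normal form diag(1,1,1,1).

Boundary ∂_2: C_2 → C_1 acts by ∂[p,q,r] = [q,r] − [p,r] + [p,q]. For instance
  ∂[0,1,4] = [1,4] − [0,4] + [0,1],
  ∂[1,2,3] = [2,3] − [1,3] + [1,2].
As a 10×5 matrix over Z this has rank 5, with invariant factors (1,1,1,1,1).

From H_k ≅ ker(∂_k) / im(∂_{k+1}) we obtain:

  H_0: rank C_0 − rank ∂_1 = 5 − 4 = 1, and the invariant factors of ∂_1 are all 1, so H_0 = Z.

(K is a triangulation of the Möbius band.)

H_0 = Z.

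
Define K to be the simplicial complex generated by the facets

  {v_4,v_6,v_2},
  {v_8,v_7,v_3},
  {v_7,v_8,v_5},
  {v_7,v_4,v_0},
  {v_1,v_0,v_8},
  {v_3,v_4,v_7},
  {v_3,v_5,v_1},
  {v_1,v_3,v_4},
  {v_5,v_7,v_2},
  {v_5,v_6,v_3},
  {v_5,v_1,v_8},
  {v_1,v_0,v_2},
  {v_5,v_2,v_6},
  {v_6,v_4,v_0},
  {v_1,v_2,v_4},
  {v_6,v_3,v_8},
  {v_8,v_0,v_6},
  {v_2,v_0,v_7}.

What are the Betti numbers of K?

b_0 = 1, b_1 = 1, b_2 = 0.

We work with the vertex ordering v_0 < v_1 < v_2 < v_3 < v_4 < v_5 < v_6 < v_7 < v_8. The simplices of K, each written with vertices in increasing order, are:

  0-simplices (9): [v_0], [v_1], [v_2], [v_3], [v_4], [v_5], [v_6], [v_7], [v_8]
  1-simplices (27): (27 of them)
  2-simplices (18): (18 of them)

giving chain groups C_0 ≅ Z^9, C_1 ≅ Z^27, C_2 ≅ Z^18.

Boundary ∂_1: C_1 → C_0 is given by ∂[p,q] = [q] − [p]. For instance
  ∂[v_4,v_7] = [v_7] − [v_4].
The resulting 9×27 matrix has rank 8, and its Smith normal form has invariant factors (1,1,1,1,1,1,1,1).

∂_2: C_2 → C_1 sends each 2-simplex [p,q,r] to [q,r] − [p,r] + [p,q]. For instance
  ∂[v_0,v_4,v_6] = [v_4,v_6] − [v_0,v_6] + [v_0,v_4],
  ∂[v_2,v_4,v_6] = [v_4,v_6] − [v_2,v_6] + [v_2,v_4].
The resulting 27×18 matrix has rank 18, and its Smith normal form has invariant factors (1,1,1,1,1,1,1,1,1,1,1,1,1,1,1,1,1,2).

From H_k ≅ ker(∂_k) / im(∂_{k+1}) we obtain:

  H_0: rank C_0 − rank ∂_1 = 9 − 8 = 1, and the invariant factors of ∂_1 are all 1, so H_0 ≅ Z.
  H_1: rank ker ∂_1 − rank ∂_2 = (27 − 8) − 18 = 1, and ∂_2 has invariant factor 2 > 1, so H_1 ≅ Z ⊕ Z/2Z.
  H_2: rank ker ∂_2 − rank ∂_3 = (18 − 18) − 0 = 0, and there is no ∂_3, so H_2 ≅ 0.

As a check, the Euler characteristic is 9 − 27 + 18 = 0, which agrees with 1 − 1 + 0 = 0.

Hence the Betti numbers are b_0 = 1, b_1 = 1, b_2 = 0.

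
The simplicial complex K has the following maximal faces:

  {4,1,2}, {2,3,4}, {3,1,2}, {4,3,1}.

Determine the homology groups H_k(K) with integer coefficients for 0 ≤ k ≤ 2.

Take the total order 1 < 2 < 3 < 4 on the vertex set. Then K (dimension 2) consists of the simplices:

  0-simplices (4): [1], [2], [3], [4]
  1-simplices (6): [1,2], [1,3], [1,4], [2,3], [2,4], [3,4]
  2-simplices (4): [1,2,3], [1,2,4], [1,3,4], [2,3,4]

so the chain groups are C_0 ≅ Z^4, C_1 ≅ Z^6, C_2 ≅ Z^4.

∂_1: C_1 → C_0 sends each edge [p,q] (with p < q) to q − p. For instance
  ∂[3,4] = [4] − [3].
The resulting 4×6 matrix has rank 3, and its Smith normal form has invariant factors (1,1,1).

Boundary ∂_2: C_2 → C_1 sends each 2-simplex [p,q,r] to [q,r] − [p,r] + [p,q]. For instance
  ∂[2,3,4] = [3,4] − [2,4] + [2,3],
  ∂[1,2,4] = [2,4] − [1,4] + [1,2].
As a 6×4 matrix over Z this has rank 3, with invariant factors (1,1,1).

Now H_k = ker ∂_k / im ∂_{k+1}, so:

  H_0: rank C_0 − rank ∂_1 = 4 − 3 = 1, and the invariant factors of ∂_1 are all 1, so H_0 ≅ Z.
  H_1: rank ker ∂_1 − rank ∂_2 = (6 − 3) − 3 = 0, and the invariant factors of ∂_2 are all 1, so H_1 ≅ 0.
  H_2: rank ker ∂_2 − rank ∂_3 = (4 − 3) − 0 = 1, and there is no ∂_3, so H_2 ≅ Z.

H_0 = Z,  H_1 = 0,  H_2 = Z.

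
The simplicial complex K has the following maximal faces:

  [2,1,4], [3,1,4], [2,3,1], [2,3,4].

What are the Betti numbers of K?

b_0 = 1, b_1 = 0, b_2 = 1.

Take the total order 1 < 2 < 3 < 4 on the vertex set. Then K (dimension 2) consists of the simplices:

  0-simplices (4): [1], [2], [3], [4]
  1-simplices (6): [1,2], [1,3], [1,4], [2,3], [2,4], [3,4]
  2-simplices (4): [1,2,3], [1,2,4], [1,3,4], [2,3,4]

Hence C_0 ≅ Z^4, C_1 ≅ Z^6, C_2 ≅ Z^4.

The boundary map ∂_1: C_1 → C_0 sends each edge [p,q] (with p < q) to q − p. For instance
  ∂[2,3] = [3] − [2].
The resulting 4×6 matrix has rank 3, and its Smith normal form has invariant factors (1,1,1).

The boundary map ∂_2: C_2 → C_1 maps a triangle to the signed sum of its edges. For instance
  ∂[1,2,4] = [2,4] − [1,4] + [1,2],
  ∂[1,2,3] = [2,3] − [1,3] + [1,2].
The resulting 6×4 matrix has rank 3, and its Smith normal form has invariant factors (1,1,1).

From H_k ≅ ker(∂_k) / im(∂_{k+1}) we obtain:

  H_0: rank C_0 − rank ∂_1 = 4 − 3 = 1, and the invariant factors of ∂_1 are all 1, so H_0 ≅ Z.
  H_1: rank ker ∂_1 − rank ∂_2 = (6 − 3) − 3 = 0, and the invariant factors of ∂_2 are all 1, so H_1 ≅ 0.
  H_2: rank ker ∂_2 − rank ∂_3 = (4 − 3) − 0 = 1, and there is no ∂_3, so H_2 ≅ Z.

Hence the Betti numbers are b_0 = 1, b_1 = 0, b_2 = 1.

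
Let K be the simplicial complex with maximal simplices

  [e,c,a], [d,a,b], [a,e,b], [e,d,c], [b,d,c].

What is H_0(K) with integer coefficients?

We work with the vertex ordering a < b < c < d < e. The simplices of K, each written with vertices in increasing order, are:

  0-simplices (5): a, b, c, d, e
  1-simplices (10): ab, ac, ad, ae, bc, bd, be, cd, ce, de
  2-simplices (5): abd, abe, ace, bcd, cde

giving chain groups C_0 ≅ Z^5, C_1 ≅ Z^10, C_2 ≅ Z^5.

∂_1: C_1 → C_0 sends each edge [p,q] (with p < q) to q − p.
The 5×10 boundary matrix has rank 4 and Smith normal form diag(1,1,1,1).

The boundary map ∂_2: C_2 → C_1 sends each 2-simplex [p,q,r] to [q,r] − [p,r] + [p,q]. For instance
  ∂bcd = cd − bd + bc,
  ∂cde = de − ce + cd.
This gives a 10×5 integer matrix of rank 5; reducing to Smith normal form yields diagonal entries (1,1,1,1,1).

Now H_k = ker ∂_k / im ∂_{k+1}, so:

  H_0: rank C_0 − rank ∂_1 = 5 − 4 = 1, and the invariant factors of ∂_1 are all 1, so H_0 = Z.

H_0 = Z.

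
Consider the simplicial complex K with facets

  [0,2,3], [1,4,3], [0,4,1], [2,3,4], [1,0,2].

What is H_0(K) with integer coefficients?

We work with the vertex ordering 0 < 1 < 2 < 3 < 4. The simplices of K, each written with vertices in increasing order, are:

  0-simplices (5): [0], [1], [2], [3], [4]
  1-simplices (10): [0,1], [0,2], [0,3], [0,4], [1,2], [1,3], [1,4], [2,3], [2,4], [3,4]
  2-simplices (5): [0,1,2], [0,1,4], [0,2,3], [1,3,4], [2,3,4]

Hence C_0 ≅ Z^5, C_1 ≅ Z^10, C_2 ≅ Z^5.

The boundary map ∂_1: C_1 → C_0 is given by ∂[p,q] = [q] − [p].
This gives a 5×10 integer matrix of rank 4; reducing to Smith normal form yields diagonal entries (1,1,1,1).

∂_2: C_2 → C_1 maps a triangle to the signed sum of its edges. For instance
  ∂[0,1,2] = [1,2] − [0,2] + [0,1],
  ∂[2,3,4] = [3,4] − [2,4] + [2,3].
As a 10×5 matrix over Z this has rank 5, with invariant factors (1,1,1,1,1).

Reading off H_k = ker ∂_k / im ∂_{k+1}:

  H_0: rank C_0 − rank ∂_1 = 5 − 4 = 1, and the invariant factors of ∂_1 are all 1, so H_0 ≅ Z.

H_0 = Z.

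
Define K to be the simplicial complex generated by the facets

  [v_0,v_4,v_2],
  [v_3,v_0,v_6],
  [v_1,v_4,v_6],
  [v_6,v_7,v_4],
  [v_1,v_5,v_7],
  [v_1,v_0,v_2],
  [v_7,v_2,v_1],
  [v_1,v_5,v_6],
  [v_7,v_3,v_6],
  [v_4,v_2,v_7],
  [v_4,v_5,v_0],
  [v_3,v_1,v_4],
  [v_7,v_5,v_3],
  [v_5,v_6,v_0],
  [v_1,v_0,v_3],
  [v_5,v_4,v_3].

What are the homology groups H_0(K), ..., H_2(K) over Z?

H_0 ≅ Z,  H_1 ≅ Z^2,  H_2 ≅ Z.

Fix the vertex order v_0 < v_1 < v_2 < v_3 < v_4 < v_5 < v_6 < v_7 and write every simplex with vertices in increasing order. Then dim K = 2 and the simplices of K are:

  0-simplices (8): [v_0], [v_1], [v_2], [v_3], [v_4], [v_5], [v_6], [v_7]
  1-simplices (24): (24 of them)
  2-simplices (16): (16 of them)

Hence C_0 ≅ Z^8, C_1 ≅ Z^24, C_2 ≅ Z^16.

Boundary ∂_1: C_1 → C_0 sends each edge [p,q] (with p < q) to q − p.
As a 8×24 matrix over Z this has rank 7, with invariant factors (1,1,1,1,1,1,1).

Boundary ∂_2: C_2 → C_1 sends each 2-simplex [p,q,r] to [q,r] − [p,r] + [p,q]. For instance
  ∂[v_4,v_6,v_7] = [v_6,v_7] − [v_4,v_7] + [v_4,v_6],
  ∂[v_1,v_3,v_4] = [v_3,v_4] − [v_1,v_4] + [v_1,v_3].
The 24×16 boundary matrix has rank 15 and Smith normal form diag(1,1,1,1,1,1,1,1,1,1,1,1,1,1,1).

Now H_k = ker ∂_k / im ∂_{k+1}, so:

  H_0: rank C_0 − rank ∂_1 = 8 − 7 = 1, and the invariant factors of ∂_1 are all 1, so H_0 ≅ Z.
  H_1: rank ker ∂_1 − rank ∂_2 = (24 − 7) − 15 = 2, and the invariant factors of ∂_2 are all 1, so H_1 ≅ Z^2.
  H_2: rank ker ∂_2 − rank ∂_3 = (16 − 15) − 0 = 1, and there is no ∂_3, so H_2 ≅ Z.

As a check, the Euler characteristic is 8 − 24 + 16 = 0, which agrees with 1 − 2 + 1 = 0.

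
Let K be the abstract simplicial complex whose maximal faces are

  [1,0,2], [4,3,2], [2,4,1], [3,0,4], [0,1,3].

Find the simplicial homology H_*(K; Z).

K has 5 vertices, 10 edges, 5 triangles.
rank ∂_0 = 0, rank ∂_1 = 4 ⇒ b_0 = 5 − 0 − 4 = 1; all invariant factors of ∂_1 are 1 so no torsion. So H_0 ≅ Z.
rank ∂_1 = 4, rank ∂_2 = 5 ⇒ b_1 = 10 − 4 − 5 = 1; all invariant factors of ∂_2 are 1 so no torsion. So H_1 ≅ Z.
rank ∂_2 = 5, rank ∂_3 = 0 ⇒ b_2 = 5 − 5 − 0 = 0. So H_2 ≅ 0.

H_0 ≅ Z,  H_1 ≅ Z,  H_2 = 0.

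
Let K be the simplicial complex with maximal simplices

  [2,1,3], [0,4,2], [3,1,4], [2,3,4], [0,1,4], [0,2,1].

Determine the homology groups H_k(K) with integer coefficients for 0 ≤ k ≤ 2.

Fix the vertex order 0 < 1 < 2 < 3 < 4 and write every simplex with vertices in increasing order. Then dim K = 2 and the simplices of K are:

  0-simplices (5): [0], [1], [2], [3], [4]
  1-simplices (9): [0,1], [0,2], [0,4], [1,2], [1,3], [1,4], [2,3], [2,4], [3,4]
  2-simplices (6): [0,1,2], [0,1,4], [0,2,4], [1,2,3], [1,3,4], [2,3,4]

Hence C_0 ≅ Z^5, C_1 ≅ Z^9, C_2 ≅ Z^6.

∂_1: C_1 → C_0 is given by ∂[p,q] = [q] − [p].
This gives a 5×9 integer matrix of rank 4; reducing to Smith normal form yields diagonal entries (1,1,1,1).

∂_2: C_2 → C_1 acts by ∂[p,q,r] = [q,r] − [p,r] + [p,q]. For instance
  ∂[1,2,3] = [2,3] − [1,3] + [1,2],
  ∂[0,2,4] = [2,4] − [0,4] + [0,2].
The 9×6 boundary matrix has rank 5 and Smith normal form diag(1,1,1,1,1).

From H_k ≅ ker(∂_k) / im(∂_{k+1}) we obtain:

  H_0: rank C_0 − rank ∂_1 = 5 − 4 = 1, and the invariant factors of ∂_1 are all 1, so H_0 = Z.
  H_1: rank ker ∂_1 − rank ∂_2 = (9 − 4) − 5 = 0, and the invariant factors of ∂_2 are all 1, so H_1 = 0.
  H_2: rank ker ∂_2 − rank ∂_3 = (6 − 5) − 0 = 1, and there is no ∂_3, so H_2 = Z.

As a check, the Euler characteristic is 5 − 9 + 6 = 2, which agrees with 1 − 0 + 1 = 2.
(K is a triangulation of the 2-sphere S^2.)

H_0 ≅ Z,  H_1 = 0,  H_2 ≅ Z.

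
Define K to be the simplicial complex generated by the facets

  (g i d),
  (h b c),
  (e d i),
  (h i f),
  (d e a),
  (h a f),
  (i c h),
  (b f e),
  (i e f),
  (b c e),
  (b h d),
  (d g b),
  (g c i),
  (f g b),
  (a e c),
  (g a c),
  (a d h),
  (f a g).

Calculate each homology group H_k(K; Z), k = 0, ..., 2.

Take the total order a < b < c < d < e < f < g < h < i on the vertex set. Then K (dimension 2) consists of the simplices:

  0-simplices (9): a, b, c, d, e, f, g, h, i
  1-simplices (27): ac, ad, ae, af, ag, ah, bc, bd, be, bf, bg, bh, ce, cg, ch, ci, de, dg, dh, di, ef, ei, fg, fh, fi, gi, hi
  2-simplices (18): ace, acg, ade, adh, afg, afh, bce, bch, bdg, bdh, bef, bfg, cgi, chi, dei, dgi, efi, fhi

so the chain groups are C_0 ≅ Z^9, C_1 ≅ Z^27, C_2 ≅ Z^18.

∂_1: C_1 → C_0 is given by ∂[p,q] = [q] − [p]. For instance
  ∂ce = e − c.
The resulting 9×27 matrix has rank 8, and its Smith normal form has invariant factors (1,1,1,1,1,1,1,1).

Boundary ∂_2: C_2 → C_1 acts by ∂[p,q,r] = [q,r] − [p,r] + [p,q]. For instance
  ∂adh = dh − ah + ad,
  ∂ade = de − ae + ad.
The 27×18 boundary matrix has rank 17 and Smith normal form diag(1,1,1,1,1,1,1,1,1,1,1,1,1,1,1,1,1).

Now H_k = ker ∂_k / im ∂_{k+1}, so:

  H_0: rank C_0 − rank ∂_1 = 9 − 8 = 1, and the invariant factors of ∂_1 are all 1, so H_0 ≅ Z.
  H_1: rank ker ∂_1 − rank ∂_2 = (27 − 8) − 17 = 2, and the invariant factors of ∂_2 are all 1, so H_1 ≅ Z^2.
  H_2: rank ker ∂_2 − rank ∂_3 = (18 − 17) − 0 = 1, and there is no ∂_3, so H_2 ≅ Z.

(K is a triangulation of the torus T^2.)

H_0 = Z,  H_1 = Z^2,  H_2 = Z.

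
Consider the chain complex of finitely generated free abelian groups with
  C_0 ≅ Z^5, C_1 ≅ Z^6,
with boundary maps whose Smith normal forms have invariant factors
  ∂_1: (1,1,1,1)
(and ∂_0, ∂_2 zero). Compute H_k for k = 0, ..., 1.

H_0 = Z,  H_1 = Z^2.

H_0: b_0 = 5 − 0 − 4 = 1; torsion from ∂_1 factors > 1: none. So H_0 = Z.
H_1: b_1 = 6 − 4 − 0 = 2; torsion from ∂_2 factors > 1: none. So H_1 = Z^2.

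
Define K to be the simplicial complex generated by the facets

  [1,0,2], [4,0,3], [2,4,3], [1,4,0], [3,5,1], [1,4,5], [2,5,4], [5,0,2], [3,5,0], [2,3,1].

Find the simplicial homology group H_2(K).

H_2 = 0.

Take the total order 0 < 1 < 2 < 3 < 4 < 5 on the vertex set. Then K (dimension 2) consists of the simplices:

  0-simplices (6): [0], [1], [2], [3], [4], [5]
  1-simplices (15): [0,1], [0,2], [0,3], [0,4], [0,5], [1,2], [1,3], [1,4], [1,5], [2,3], [2,4], [2,5], [3,4], [3,5], [4,5]
  2-simplices (10): [0,1,2], [0,1,4], [0,2,5], [0,3,4], [0,3,5], [1,2,3], [1,3,5], [1,4,5], [2,3,4], [2,4,5]

Hence C_0 ≅ Z^6, C_1 ≅ Z^15, C_2 ≅ Z^10.

Boundary ∂_1: C_1 → C_0 is given by ∂[p,q] = [q] − [p]. For instance
  ∂[1,4] = [4] − [1].
The 6×15 boundary matrix has rank 5 and Smith normal form diag(1,1,1,1,1).

The boundary map ∂_2: C_2 → C_1 acts by ∂[p,q,r] = [q,r] − [p,r] + [p,q]. For instance
  ∂[0,1,4] = [1,4] − [0,4] + [0,1],
  ∂[0,1,2] = [1,2] − [0,2] + [0,1].
This gives a 15×10 integer matrix of rank 10; reducing to Smith normal form yields diagonal entries (1,1,1,1,1,1,1,1,1,2).

Reading off H_k = ker ∂_k / im ∂_{k+1}:

  H_2: rank ker ∂_2 − rank ∂_3 = (10 − 10) − 0 = 0, and there is no ∂_3, so H_2 ≅ 0.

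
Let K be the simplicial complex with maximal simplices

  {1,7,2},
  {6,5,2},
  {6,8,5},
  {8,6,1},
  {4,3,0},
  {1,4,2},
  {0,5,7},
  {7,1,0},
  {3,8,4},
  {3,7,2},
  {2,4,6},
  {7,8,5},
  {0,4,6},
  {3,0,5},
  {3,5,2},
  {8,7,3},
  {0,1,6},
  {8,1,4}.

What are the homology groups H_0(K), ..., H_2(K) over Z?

Take the total order 0 < 1 < 2 < 3 < 4 < 5 < 6 < 7 < 8 on the vertex set. Then K (dimension 2) consists of the simplices:

  0-simplices (9): [0], [1], [2], [3], [4], [5], [6], [7], [8]
  1-simplices (27): (27 of them)
  2-simplices (18): [0,1,6], [0,1,7], [0,3,4], [0,3,5], [0,4,6], [0,5,7], [1,2,4], [1,2,7], [1,4,8], [1,6,8], [2,3,5], [2,3,7], [2,4,6], [2,5,6], [3,4,8], [3,7,8], [5,6,8], [5,7,8]

giving chain groups C_0 ≅ Z^9, C_1 ≅ Z^27, C_2 ≅ Z^18.

Boundary ∂_1: C_1 → C_0 sends each edge [p,q] (with p < q) to q − p.
This gives a 9×27 integer matrix of rank 8; reducing to Smith normal form yields diagonal entries (1,1,1,1,1,1,1,1).

Boundary ∂_2: C_2 → C_1 maps a triangle to the signed sum of its edges. For instance
  ∂[3,7,8] = [7,8] − [3,8] + [3,7],
  ∂[1,2,4] = [2,4] − [1,4] + [1,2].
The resulting 27×18 matrix has rank 18, and its Smith normal form has invariant factors (1,1,1,1,1,1,1,1,1,1,1,1,1,1,1,1,1,2).

Reading off H_k = ker ∂_k / im ∂_{k+1}:

  H_0: rank C_0 − rank ∂_1 = 9 − 8 = 1, and the invariant factors of ∂_1 are all 1, so H_0 ≅ Z.
  H_1: rank ker ∂_1 − rank ∂_2 = (27 − 8) − 18 = 1, and ∂_2 has invariant factor 2 > 1, so H_1 ≅ Z ⊕ Z/2.
  H_2: rank ker ∂_2 − rank ∂_3 = (18 − 18) − 0 = 0, and there is no ∂_3, so H_2 ≅ 0.

As a check, the Euler characteristic is 9 − 27 + 18 = 0, which agrees with 1 − 1 + 0 = 0.

H_0 ≅ Z,  H_1 ≅ Z ⊕ Z/2,  H_2 = 0.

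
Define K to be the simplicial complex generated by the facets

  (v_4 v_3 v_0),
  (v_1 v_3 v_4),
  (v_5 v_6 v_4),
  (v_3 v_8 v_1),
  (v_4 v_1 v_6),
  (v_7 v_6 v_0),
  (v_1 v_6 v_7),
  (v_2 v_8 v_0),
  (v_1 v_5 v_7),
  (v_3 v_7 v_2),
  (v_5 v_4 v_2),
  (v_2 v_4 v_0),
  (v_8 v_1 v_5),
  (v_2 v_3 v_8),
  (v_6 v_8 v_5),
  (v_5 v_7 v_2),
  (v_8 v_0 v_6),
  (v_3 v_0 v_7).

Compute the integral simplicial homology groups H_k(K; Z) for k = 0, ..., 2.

H_0 = Z,  H_1 = Z ⊕ Z_2,  H_2 = 0.

We work with the vertex ordering v_0 < v_1 < v_2 < v_3 < v_4 < v_5 < v_6 < v_7 < v_8. The simplices of K, each written with vertices in increasing order, are:

  0-simplices (9): [v_0], [v_1], [v_2], [v_3], [v_4], [v_5], [v_6], [v_7], [v_8]
  1-simplices (27): (27 of them)
  2-simplices (18): (18 of them)

so the chain groups are C_0 ≅ Z^9, C_1 ≅ Z^27, C_2 ≅ Z^18.

The boundary map ∂_1: C_1 → C_0 maps an edge to its endpoints' difference, ∂[p,q] = q − p.
The 9×27 boundary matrix has rank 8 and Smith normal form diag(1,1,1,1,1,1,1,1).

∂_2: C_2 → C_1 maps a triangle to the signed sum of its edges. For instance
  ∂[v_2,v_4,v_5] = [v_4,v_5] − [v_2,v_5] + [v_2,v_4],
  ∂[v_2,v_3,v_7] = [v_3,v_7] − [v_2,v_7] + [v_2,v_3].
As a 27×18 matrix over Z this has rank 18, with invariant factors (1,1,1,1,1,1,1,1,1,1,1,1,1,1,1,1,1,2).

Reading off H_k = ker ∂_k / im ∂_{k+1}:

  H_0: rank C_0 − rank ∂_1 = 9 − 8 = 1, and the invariant factors of ∂_1 are all 1, so H_0 = Z.
  H_1: rank ker ∂_1 − rank ∂_2 = (27 − 8) − 18 = 1, and ∂_2 has invariant factor 2 > 1, so H_1 = Z ⊕ Z_2.
  H_2: rank ker ∂_2 − rank ∂_3 = (18 − 18) − 0 = 0, and there is no ∂_3, so H_2 = 0.

As a check, the Euler characteristic is 9 − 27 + 18 = 0, which agrees with 1 − 1 + 0 = 0.
(K is a triangulation of the Klein bottle.)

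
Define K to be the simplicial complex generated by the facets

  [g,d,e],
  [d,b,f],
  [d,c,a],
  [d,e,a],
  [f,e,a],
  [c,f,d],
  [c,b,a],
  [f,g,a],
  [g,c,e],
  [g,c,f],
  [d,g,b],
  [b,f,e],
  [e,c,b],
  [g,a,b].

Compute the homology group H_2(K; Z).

H_2 ≅ Z.

K has 7 vertices, 21 edges, 14 triangles.
rank ∂_2 = 13, rank ∂_3 = 0 ⇒ b_2 = 14 − 13 − 0 = 1. So H_2 = Z.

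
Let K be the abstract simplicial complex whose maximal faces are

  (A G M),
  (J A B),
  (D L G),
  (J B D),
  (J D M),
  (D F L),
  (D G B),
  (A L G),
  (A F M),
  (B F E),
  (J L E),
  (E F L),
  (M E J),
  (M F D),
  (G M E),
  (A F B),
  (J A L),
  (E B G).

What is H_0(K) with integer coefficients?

Order the vertices as A < B < D < E < F < G < J < L < M. Listing each simplex with vertices in this order, K has dimension 2 with simplices:

  0-simplices (9): A, B, D, E, F, G, J, L, M
  1-simplices (27): AB, AF, AG, AJ, AL, AM, BD, BE, BF, BG, BJ, DF, DG, DJ, DL, DM, EF, EG, EJ, EL, EM, FL, FM, GL, GM, JL, JM
  2-simplices (18): ABF, ABJ, AFM, AGL, AGM, AJL, BDG, BDJ, BEF, BEG, DFL, DFM, DGL, DJM, EFL, EGM, EJL, EJM

so the chain groups are C_0 ≅ Z^9, C_1 ≅ Z^27, C_2 ≅ Z^18.

The boundary map ∂_1: C_1 → C_0 sends each edge [p,q] (with p < q) to q − p. For instance
  ∂EG = G − E.
As a 9×27 matrix over Z this has rank 8, with invariant factors (1,1,1,1,1,1,1,1).

Boundary ∂_2: C_2 → C_1 acts by ∂[p,q,r] = [q,r] − [p,r] + [p,q]. For instance
  ∂EJL = JL − EL + EJ,
  ∂AFM = FM − AM + AF.
The resulting 27×18 matrix has rank 17, and its Smith normal form has invariant factors (1,1,1,1,1,1,1,1,1,1,1,1,1,1,1,1,1).

Computing H_k = (kernel of ∂_k) / (image of ∂_{k+1}):

  H_0: rank C_0 − rank ∂_1 = 9 − 8 = 1, and the invariant factors of ∂_1 are all 1, so H_0 ≅ Z.

H_0 ≅ Z.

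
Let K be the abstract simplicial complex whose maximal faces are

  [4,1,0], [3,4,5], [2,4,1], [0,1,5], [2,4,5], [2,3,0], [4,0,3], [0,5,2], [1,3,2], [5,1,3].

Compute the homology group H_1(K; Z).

Fix the vertex order 0 < 1 < 2 < 3 < 4 < 5 and write every simplex with vertices in increasing order. Then dim K = 2 and the simplices of K are:

  0-simplices (6): [0], [1], [2], [3], [4], [5]
  1-simplices (15): [0,1], [0,2], [0,3], [0,4], [0,5], [1,2], [1,3], [1,4], [1,5], [2,3], [2,4], [2,5], [3,4], [3,5], [4,5]
  2-simplices (10): [0,1,4], [0,1,5], [0,2,3], [0,2,5], [0,3,4], [1,2,3], [1,2,4], [1,3,5], [2,4,5], [3,4,5]

Hence C_0 ≅ Z^6, C_1 ≅ Z^15, C_2 ≅ Z^10.

∂_1: C_1 → C_0 maps an edge to its endpoints' difference, ∂[p,q] = q − p.
As a 6×15 matrix over Z this has rank 5, with invariant factors (1,1,1,1,1).

Boundary ∂_2: C_2 → C_1 maps a triangle to the signed sum of its edges. For instance
  ∂[0,1,5] = [1,5] − [0,5] + [0,1],
  ∂[1,2,4] = [2,4] − [1,4] + [1,2].
As a 15×10 matrix over Z this has rank 10, with invariant factors (1,1,1,1,1,1,1,1,1,2).

Reading off H_k = ker ∂_k / im ∂_{k+1}:

  H_1: rank ker ∂_1 − rank ∂_2 = (15 − 5) − 10 = 0, and ∂_2 has invariant factor 2 > 1, so H_1 ≅ Z_2.

H_1 ≅ Z_2.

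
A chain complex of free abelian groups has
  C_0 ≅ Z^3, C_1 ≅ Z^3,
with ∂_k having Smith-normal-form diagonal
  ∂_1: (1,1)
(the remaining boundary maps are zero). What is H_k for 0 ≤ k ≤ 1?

H_0 ≅ Z,  H_1 ≅ Z.

H_0: b_0 = 3 − 0 − 2 = 1; torsion from ∂_1 factors > 1: none. So H_0 ≅ Z.
H_1: b_1 = 3 − 2 − 0 = 1; torsion from ∂_2 factors > 1: none. So H_1 ≅ Z.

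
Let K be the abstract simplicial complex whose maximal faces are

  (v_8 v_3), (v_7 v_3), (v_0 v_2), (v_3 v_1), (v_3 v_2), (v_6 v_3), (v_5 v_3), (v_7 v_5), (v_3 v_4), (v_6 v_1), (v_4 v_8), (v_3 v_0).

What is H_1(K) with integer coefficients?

Fix the vertex order v_0 < v_1 < v_2 < v_3 < v_4 < v_5 < v_6 < v_7 < v_8 and write every simplex with vertices in increasing order. Then dim K = 1 and the simplices of K are:

  0-simplices (9): [v_0], [v_1], [v_2], [v_3], [v_4], [v_5], [v_6], [v_7], [v_8]
  1-simplices (12): [v_0,v_2], [v_0,v_3], [v_1,v_3], [v_1,v_6], [v_2,v_3], [v_3,v_4], [v_3,v_5], [v_3,v_6], [v_3,v_7], [v_3,v_8], [v_4,v_8], [v_5,v_7]

giving chain groups C_0 ≅ Z^9, C_1 ≅ Z^12.

Boundary ∂_1: C_1 → C_0 sends each edge [p,q] (with p < q) to q − p. For instance
  ∂[v_0,v_3] = [v_3] − [v_0].
As a 9×12 matrix over Z this has rank 8, with invariant factors (1,1,1,1,1,1,1,1).

Computing H_k = (kernel of ∂_k) / (image of ∂_{k+1}):

  H_1: rank ker ∂_1 − rank ∂_2 = (12 − 8) − 0 = 4, and there is no ∂_2, so H_1 ≅ Z^4.

H_1 ≅ Z^4.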